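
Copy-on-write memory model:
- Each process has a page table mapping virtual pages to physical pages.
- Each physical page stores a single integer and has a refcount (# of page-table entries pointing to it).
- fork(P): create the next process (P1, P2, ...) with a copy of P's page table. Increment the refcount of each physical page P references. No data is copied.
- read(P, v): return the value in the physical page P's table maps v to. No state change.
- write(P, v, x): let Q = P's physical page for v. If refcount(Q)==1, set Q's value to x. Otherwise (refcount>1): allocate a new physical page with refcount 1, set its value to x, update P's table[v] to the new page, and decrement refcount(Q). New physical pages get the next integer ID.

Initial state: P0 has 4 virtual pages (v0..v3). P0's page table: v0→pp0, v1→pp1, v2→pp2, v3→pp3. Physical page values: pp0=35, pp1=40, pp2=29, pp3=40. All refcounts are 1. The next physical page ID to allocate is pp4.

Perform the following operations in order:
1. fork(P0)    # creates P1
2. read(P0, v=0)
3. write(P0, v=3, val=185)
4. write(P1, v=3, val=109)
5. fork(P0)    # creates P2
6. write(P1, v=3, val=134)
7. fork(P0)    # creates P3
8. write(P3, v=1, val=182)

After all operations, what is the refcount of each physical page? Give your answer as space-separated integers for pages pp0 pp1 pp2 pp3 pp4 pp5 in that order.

Op 1: fork(P0) -> P1. 4 ppages; refcounts: pp0:2 pp1:2 pp2:2 pp3:2
Op 2: read(P0, v0) -> 35. No state change.
Op 3: write(P0, v3, 185). refcount(pp3)=2>1 -> COPY to pp4. 5 ppages; refcounts: pp0:2 pp1:2 pp2:2 pp3:1 pp4:1
Op 4: write(P1, v3, 109). refcount(pp3)=1 -> write in place. 5 ppages; refcounts: pp0:2 pp1:2 pp2:2 pp3:1 pp4:1
Op 5: fork(P0) -> P2. 5 ppages; refcounts: pp0:3 pp1:3 pp2:3 pp3:1 pp4:2
Op 6: write(P1, v3, 134). refcount(pp3)=1 -> write in place. 5 ppages; refcounts: pp0:3 pp1:3 pp2:3 pp3:1 pp4:2
Op 7: fork(P0) -> P3. 5 ppages; refcounts: pp0:4 pp1:4 pp2:4 pp3:1 pp4:3
Op 8: write(P3, v1, 182). refcount(pp1)=4>1 -> COPY to pp5. 6 ppages; refcounts: pp0:4 pp1:3 pp2:4 pp3:1 pp4:3 pp5:1

Answer: 4 3 4 1 3 1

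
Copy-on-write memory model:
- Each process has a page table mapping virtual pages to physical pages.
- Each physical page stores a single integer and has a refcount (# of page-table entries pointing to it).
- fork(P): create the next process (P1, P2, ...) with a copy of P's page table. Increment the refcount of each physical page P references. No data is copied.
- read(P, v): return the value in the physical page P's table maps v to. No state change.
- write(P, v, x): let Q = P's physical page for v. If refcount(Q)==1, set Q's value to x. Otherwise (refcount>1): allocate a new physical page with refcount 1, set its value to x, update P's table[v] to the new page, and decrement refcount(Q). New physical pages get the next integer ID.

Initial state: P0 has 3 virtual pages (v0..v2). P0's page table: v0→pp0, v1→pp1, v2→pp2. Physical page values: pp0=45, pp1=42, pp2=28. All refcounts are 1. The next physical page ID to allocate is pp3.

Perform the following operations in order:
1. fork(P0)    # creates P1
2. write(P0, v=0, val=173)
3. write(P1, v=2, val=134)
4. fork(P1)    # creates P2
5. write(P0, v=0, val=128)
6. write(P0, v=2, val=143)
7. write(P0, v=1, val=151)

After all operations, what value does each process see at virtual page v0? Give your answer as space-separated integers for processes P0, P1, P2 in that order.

Op 1: fork(P0) -> P1. 3 ppages; refcounts: pp0:2 pp1:2 pp2:2
Op 2: write(P0, v0, 173). refcount(pp0)=2>1 -> COPY to pp3. 4 ppages; refcounts: pp0:1 pp1:2 pp2:2 pp3:1
Op 3: write(P1, v2, 134). refcount(pp2)=2>1 -> COPY to pp4. 5 ppages; refcounts: pp0:1 pp1:2 pp2:1 pp3:1 pp4:1
Op 4: fork(P1) -> P2. 5 ppages; refcounts: pp0:2 pp1:3 pp2:1 pp3:1 pp4:2
Op 5: write(P0, v0, 128). refcount(pp3)=1 -> write in place. 5 ppages; refcounts: pp0:2 pp1:3 pp2:1 pp3:1 pp4:2
Op 6: write(P0, v2, 143). refcount(pp2)=1 -> write in place. 5 ppages; refcounts: pp0:2 pp1:3 pp2:1 pp3:1 pp4:2
Op 7: write(P0, v1, 151). refcount(pp1)=3>1 -> COPY to pp5. 6 ppages; refcounts: pp0:2 pp1:2 pp2:1 pp3:1 pp4:2 pp5:1
P0: v0 -> pp3 = 128
P1: v0 -> pp0 = 45
P2: v0 -> pp0 = 45

Answer: 128 45 45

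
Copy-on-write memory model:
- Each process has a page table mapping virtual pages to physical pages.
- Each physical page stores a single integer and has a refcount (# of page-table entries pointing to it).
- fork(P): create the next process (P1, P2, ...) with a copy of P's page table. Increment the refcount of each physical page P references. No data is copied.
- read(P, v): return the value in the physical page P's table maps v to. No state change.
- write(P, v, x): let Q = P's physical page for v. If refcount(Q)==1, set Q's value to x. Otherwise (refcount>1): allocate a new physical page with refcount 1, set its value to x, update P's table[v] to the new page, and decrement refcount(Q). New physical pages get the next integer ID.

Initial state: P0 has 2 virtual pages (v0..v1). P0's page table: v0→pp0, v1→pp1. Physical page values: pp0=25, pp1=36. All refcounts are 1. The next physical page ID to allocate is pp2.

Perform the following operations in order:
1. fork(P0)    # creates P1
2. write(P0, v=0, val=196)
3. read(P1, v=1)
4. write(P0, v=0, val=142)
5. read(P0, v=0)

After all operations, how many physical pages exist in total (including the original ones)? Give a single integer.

Op 1: fork(P0) -> P1. 2 ppages; refcounts: pp0:2 pp1:2
Op 2: write(P0, v0, 196). refcount(pp0)=2>1 -> COPY to pp2. 3 ppages; refcounts: pp0:1 pp1:2 pp2:1
Op 3: read(P1, v1) -> 36. No state change.
Op 4: write(P0, v0, 142). refcount(pp2)=1 -> write in place. 3 ppages; refcounts: pp0:1 pp1:2 pp2:1
Op 5: read(P0, v0) -> 142. No state change.

Answer: 3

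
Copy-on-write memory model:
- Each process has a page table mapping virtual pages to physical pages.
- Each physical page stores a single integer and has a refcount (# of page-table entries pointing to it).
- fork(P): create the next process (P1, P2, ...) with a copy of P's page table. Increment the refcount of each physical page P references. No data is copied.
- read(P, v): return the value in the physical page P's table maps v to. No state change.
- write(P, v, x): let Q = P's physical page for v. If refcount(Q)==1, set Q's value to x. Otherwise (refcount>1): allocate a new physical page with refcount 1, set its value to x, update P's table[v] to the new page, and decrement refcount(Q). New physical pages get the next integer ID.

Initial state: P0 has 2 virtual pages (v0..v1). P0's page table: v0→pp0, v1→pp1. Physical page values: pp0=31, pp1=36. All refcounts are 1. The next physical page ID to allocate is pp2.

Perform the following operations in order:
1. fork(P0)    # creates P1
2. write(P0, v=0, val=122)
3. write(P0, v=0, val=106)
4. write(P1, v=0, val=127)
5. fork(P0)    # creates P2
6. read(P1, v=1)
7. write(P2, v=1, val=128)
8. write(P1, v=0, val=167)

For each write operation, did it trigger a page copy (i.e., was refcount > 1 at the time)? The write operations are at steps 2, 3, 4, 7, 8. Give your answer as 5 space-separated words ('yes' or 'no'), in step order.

Op 1: fork(P0) -> P1. 2 ppages; refcounts: pp0:2 pp1:2
Op 2: write(P0, v0, 122). refcount(pp0)=2>1 -> COPY to pp2. 3 ppages; refcounts: pp0:1 pp1:2 pp2:1
Op 3: write(P0, v0, 106). refcount(pp2)=1 -> write in place. 3 ppages; refcounts: pp0:1 pp1:2 pp2:1
Op 4: write(P1, v0, 127). refcount(pp0)=1 -> write in place. 3 ppages; refcounts: pp0:1 pp1:2 pp2:1
Op 5: fork(P0) -> P2. 3 ppages; refcounts: pp0:1 pp1:3 pp2:2
Op 6: read(P1, v1) -> 36. No state change.
Op 7: write(P2, v1, 128). refcount(pp1)=3>1 -> COPY to pp3. 4 ppages; refcounts: pp0:1 pp1:2 pp2:2 pp3:1
Op 8: write(P1, v0, 167). refcount(pp0)=1 -> write in place. 4 ppages; refcounts: pp0:1 pp1:2 pp2:2 pp3:1

yes no no yes no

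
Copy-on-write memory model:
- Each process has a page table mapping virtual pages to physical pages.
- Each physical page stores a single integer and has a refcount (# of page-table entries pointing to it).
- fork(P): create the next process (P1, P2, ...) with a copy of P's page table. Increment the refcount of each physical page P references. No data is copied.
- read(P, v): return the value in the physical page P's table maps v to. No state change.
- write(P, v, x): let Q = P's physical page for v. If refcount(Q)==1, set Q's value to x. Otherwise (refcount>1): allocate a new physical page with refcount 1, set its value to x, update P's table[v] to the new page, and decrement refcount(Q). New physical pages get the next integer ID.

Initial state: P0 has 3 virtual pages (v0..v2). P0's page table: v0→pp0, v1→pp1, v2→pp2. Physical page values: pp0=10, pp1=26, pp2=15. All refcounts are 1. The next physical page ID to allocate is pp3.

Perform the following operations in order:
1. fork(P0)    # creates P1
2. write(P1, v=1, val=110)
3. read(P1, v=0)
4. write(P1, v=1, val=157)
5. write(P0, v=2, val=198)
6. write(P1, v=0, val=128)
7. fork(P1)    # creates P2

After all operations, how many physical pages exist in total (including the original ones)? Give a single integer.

Op 1: fork(P0) -> P1. 3 ppages; refcounts: pp0:2 pp1:2 pp2:2
Op 2: write(P1, v1, 110). refcount(pp1)=2>1 -> COPY to pp3. 4 ppages; refcounts: pp0:2 pp1:1 pp2:2 pp3:1
Op 3: read(P1, v0) -> 10. No state change.
Op 4: write(P1, v1, 157). refcount(pp3)=1 -> write in place. 4 ppages; refcounts: pp0:2 pp1:1 pp2:2 pp3:1
Op 5: write(P0, v2, 198). refcount(pp2)=2>1 -> COPY to pp4. 5 ppages; refcounts: pp0:2 pp1:1 pp2:1 pp3:1 pp4:1
Op 6: write(P1, v0, 128). refcount(pp0)=2>1 -> COPY to pp5. 6 ppages; refcounts: pp0:1 pp1:1 pp2:1 pp3:1 pp4:1 pp5:1
Op 7: fork(P1) -> P2. 6 ppages; refcounts: pp0:1 pp1:1 pp2:2 pp3:2 pp4:1 pp5:2

Answer: 6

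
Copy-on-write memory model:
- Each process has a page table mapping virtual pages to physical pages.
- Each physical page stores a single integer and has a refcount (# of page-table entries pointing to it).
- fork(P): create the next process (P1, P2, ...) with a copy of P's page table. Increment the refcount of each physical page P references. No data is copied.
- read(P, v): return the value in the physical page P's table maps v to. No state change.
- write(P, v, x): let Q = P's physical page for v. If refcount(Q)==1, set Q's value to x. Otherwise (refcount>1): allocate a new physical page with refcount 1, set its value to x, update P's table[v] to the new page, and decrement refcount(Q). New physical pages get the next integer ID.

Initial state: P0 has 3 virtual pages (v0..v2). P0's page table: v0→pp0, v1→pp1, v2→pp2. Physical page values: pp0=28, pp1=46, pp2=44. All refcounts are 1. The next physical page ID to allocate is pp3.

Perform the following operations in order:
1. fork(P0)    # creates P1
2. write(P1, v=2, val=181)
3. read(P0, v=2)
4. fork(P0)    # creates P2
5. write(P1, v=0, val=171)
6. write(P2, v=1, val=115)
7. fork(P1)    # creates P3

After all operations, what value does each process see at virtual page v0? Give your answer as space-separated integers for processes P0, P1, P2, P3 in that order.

Op 1: fork(P0) -> P1. 3 ppages; refcounts: pp0:2 pp1:2 pp2:2
Op 2: write(P1, v2, 181). refcount(pp2)=2>1 -> COPY to pp3. 4 ppages; refcounts: pp0:2 pp1:2 pp2:1 pp3:1
Op 3: read(P0, v2) -> 44. No state change.
Op 4: fork(P0) -> P2. 4 ppages; refcounts: pp0:3 pp1:3 pp2:2 pp3:1
Op 5: write(P1, v0, 171). refcount(pp0)=3>1 -> COPY to pp4. 5 ppages; refcounts: pp0:2 pp1:3 pp2:2 pp3:1 pp4:1
Op 6: write(P2, v1, 115). refcount(pp1)=3>1 -> COPY to pp5. 6 ppages; refcounts: pp0:2 pp1:2 pp2:2 pp3:1 pp4:1 pp5:1
Op 7: fork(P1) -> P3. 6 ppages; refcounts: pp0:2 pp1:3 pp2:2 pp3:2 pp4:2 pp5:1
P0: v0 -> pp0 = 28
P1: v0 -> pp4 = 171
P2: v0 -> pp0 = 28
P3: v0 -> pp4 = 171

Answer: 28 171 28 171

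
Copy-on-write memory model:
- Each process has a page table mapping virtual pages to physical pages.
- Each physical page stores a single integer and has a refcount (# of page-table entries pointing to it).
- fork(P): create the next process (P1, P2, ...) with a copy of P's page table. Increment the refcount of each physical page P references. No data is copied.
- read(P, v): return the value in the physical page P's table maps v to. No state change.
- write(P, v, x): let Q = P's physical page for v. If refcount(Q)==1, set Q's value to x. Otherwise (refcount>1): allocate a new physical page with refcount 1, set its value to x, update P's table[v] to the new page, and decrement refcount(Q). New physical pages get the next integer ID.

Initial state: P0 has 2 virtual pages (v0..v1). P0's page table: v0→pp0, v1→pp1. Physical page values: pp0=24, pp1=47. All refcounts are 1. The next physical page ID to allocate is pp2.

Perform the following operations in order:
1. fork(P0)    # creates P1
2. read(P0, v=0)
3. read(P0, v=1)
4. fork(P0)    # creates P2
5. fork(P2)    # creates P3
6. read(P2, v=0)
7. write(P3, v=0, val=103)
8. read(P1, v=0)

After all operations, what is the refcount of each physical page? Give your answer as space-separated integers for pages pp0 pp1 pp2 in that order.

Answer: 3 4 1

Derivation:
Op 1: fork(P0) -> P1. 2 ppages; refcounts: pp0:2 pp1:2
Op 2: read(P0, v0) -> 24. No state change.
Op 3: read(P0, v1) -> 47. No state change.
Op 4: fork(P0) -> P2. 2 ppages; refcounts: pp0:3 pp1:3
Op 5: fork(P2) -> P3. 2 ppages; refcounts: pp0:4 pp1:4
Op 6: read(P2, v0) -> 24. No state change.
Op 7: write(P3, v0, 103). refcount(pp0)=4>1 -> COPY to pp2. 3 ppages; refcounts: pp0:3 pp1:4 pp2:1
Op 8: read(P1, v0) -> 24. No state change.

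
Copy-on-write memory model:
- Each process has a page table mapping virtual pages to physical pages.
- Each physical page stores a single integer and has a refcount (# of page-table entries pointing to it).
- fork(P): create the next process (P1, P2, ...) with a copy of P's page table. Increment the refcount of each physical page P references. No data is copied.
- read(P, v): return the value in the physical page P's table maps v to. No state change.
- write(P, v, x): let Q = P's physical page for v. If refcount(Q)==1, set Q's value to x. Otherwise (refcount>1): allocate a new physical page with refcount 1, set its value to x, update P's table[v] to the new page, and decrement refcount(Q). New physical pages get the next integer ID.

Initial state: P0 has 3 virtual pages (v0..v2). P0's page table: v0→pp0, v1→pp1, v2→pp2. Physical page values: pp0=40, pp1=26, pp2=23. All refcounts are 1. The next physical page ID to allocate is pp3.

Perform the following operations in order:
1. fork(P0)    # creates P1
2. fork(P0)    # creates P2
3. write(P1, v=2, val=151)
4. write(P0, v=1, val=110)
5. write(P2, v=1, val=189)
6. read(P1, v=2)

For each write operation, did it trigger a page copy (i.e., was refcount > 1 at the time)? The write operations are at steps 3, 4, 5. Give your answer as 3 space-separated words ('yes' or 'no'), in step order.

Op 1: fork(P0) -> P1. 3 ppages; refcounts: pp0:2 pp1:2 pp2:2
Op 2: fork(P0) -> P2. 3 ppages; refcounts: pp0:3 pp1:3 pp2:3
Op 3: write(P1, v2, 151). refcount(pp2)=3>1 -> COPY to pp3. 4 ppages; refcounts: pp0:3 pp1:3 pp2:2 pp3:1
Op 4: write(P0, v1, 110). refcount(pp1)=3>1 -> COPY to pp4. 5 ppages; refcounts: pp0:3 pp1:2 pp2:2 pp3:1 pp4:1
Op 5: write(P2, v1, 189). refcount(pp1)=2>1 -> COPY to pp5. 6 ppages; refcounts: pp0:3 pp1:1 pp2:2 pp3:1 pp4:1 pp5:1
Op 6: read(P1, v2) -> 151. No state change.

yes yes yes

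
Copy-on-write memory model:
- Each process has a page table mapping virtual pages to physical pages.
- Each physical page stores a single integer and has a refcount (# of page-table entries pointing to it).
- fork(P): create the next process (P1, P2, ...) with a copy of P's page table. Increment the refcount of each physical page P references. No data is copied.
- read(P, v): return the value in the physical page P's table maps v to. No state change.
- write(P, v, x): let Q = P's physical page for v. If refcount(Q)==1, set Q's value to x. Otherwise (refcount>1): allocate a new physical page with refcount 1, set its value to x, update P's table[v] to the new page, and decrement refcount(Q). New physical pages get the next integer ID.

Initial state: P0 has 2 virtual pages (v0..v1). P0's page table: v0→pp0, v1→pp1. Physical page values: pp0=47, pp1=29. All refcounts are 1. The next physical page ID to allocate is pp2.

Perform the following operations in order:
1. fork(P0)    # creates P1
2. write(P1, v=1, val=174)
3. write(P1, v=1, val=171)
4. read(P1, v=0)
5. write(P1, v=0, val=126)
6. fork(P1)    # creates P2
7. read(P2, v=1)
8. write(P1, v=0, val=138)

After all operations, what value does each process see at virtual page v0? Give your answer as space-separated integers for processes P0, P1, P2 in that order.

Answer: 47 138 126

Derivation:
Op 1: fork(P0) -> P1. 2 ppages; refcounts: pp0:2 pp1:2
Op 2: write(P1, v1, 174). refcount(pp1)=2>1 -> COPY to pp2. 3 ppages; refcounts: pp0:2 pp1:1 pp2:1
Op 3: write(P1, v1, 171). refcount(pp2)=1 -> write in place. 3 ppages; refcounts: pp0:2 pp1:1 pp2:1
Op 4: read(P1, v0) -> 47. No state change.
Op 5: write(P1, v0, 126). refcount(pp0)=2>1 -> COPY to pp3. 4 ppages; refcounts: pp0:1 pp1:1 pp2:1 pp3:1
Op 6: fork(P1) -> P2. 4 ppages; refcounts: pp0:1 pp1:1 pp2:2 pp3:2
Op 7: read(P2, v1) -> 171. No state change.
Op 8: write(P1, v0, 138). refcount(pp3)=2>1 -> COPY to pp4. 5 ppages; refcounts: pp0:1 pp1:1 pp2:2 pp3:1 pp4:1
P0: v0 -> pp0 = 47
P1: v0 -> pp4 = 138
P2: v0 -> pp3 = 126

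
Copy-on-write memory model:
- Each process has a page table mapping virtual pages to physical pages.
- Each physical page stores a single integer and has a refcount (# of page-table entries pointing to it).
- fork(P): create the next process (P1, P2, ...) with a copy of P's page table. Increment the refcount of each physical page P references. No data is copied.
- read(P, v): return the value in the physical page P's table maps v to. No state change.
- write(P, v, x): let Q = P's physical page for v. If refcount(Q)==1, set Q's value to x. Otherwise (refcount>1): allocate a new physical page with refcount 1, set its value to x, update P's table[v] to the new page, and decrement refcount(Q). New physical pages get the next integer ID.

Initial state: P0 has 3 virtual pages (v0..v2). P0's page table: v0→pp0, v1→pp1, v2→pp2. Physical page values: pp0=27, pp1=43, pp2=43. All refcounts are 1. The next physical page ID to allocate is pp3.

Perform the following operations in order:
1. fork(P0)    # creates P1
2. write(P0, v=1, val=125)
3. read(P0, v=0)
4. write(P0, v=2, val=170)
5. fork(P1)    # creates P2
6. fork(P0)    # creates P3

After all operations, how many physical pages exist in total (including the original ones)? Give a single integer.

Op 1: fork(P0) -> P1. 3 ppages; refcounts: pp0:2 pp1:2 pp2:2
Op 2: write(P0, v1, 125). refcount(pp1)=2>1 -> COPY to pp3. 4 ppages; refcounts: pp0:2 pp1:1 pp2:2 pp3:1
Op 3: read(P0, v0) -> 27. No state change.
Op 4: write(P0, v2, 170). refcount(pp2)=2>1 -> COPY to pp4. 5 ppages; refcounts: pp0:2 pp1:1 pp2:1 pp3:1 pp4:1
Op 5: fork(P1) -> P2. 5 ppages; refcounts: pp0:3 pp1:2 pp2:2 pp3:1 pp4:1
Op 6: fork(P0) -> P3. 5 ppages; refcounts: pp0:4 pp1:2 pp2:2 pp3:2 pp4:2

Answer: 5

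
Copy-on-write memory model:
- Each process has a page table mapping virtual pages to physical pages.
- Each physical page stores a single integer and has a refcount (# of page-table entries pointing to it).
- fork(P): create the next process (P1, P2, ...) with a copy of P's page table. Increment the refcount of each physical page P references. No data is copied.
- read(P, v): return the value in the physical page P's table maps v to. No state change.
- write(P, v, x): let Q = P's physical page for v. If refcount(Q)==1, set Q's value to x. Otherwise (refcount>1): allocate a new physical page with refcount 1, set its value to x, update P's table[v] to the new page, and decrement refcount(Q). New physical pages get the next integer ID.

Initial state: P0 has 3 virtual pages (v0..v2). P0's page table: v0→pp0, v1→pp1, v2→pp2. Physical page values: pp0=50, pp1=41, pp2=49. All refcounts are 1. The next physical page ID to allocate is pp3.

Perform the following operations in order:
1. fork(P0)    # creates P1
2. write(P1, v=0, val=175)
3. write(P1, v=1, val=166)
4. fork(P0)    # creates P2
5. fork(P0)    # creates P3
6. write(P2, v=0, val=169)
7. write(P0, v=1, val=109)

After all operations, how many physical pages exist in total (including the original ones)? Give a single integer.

Answer: 7

Derivation:
Op 1: fork(P0) -> P1. 3 ppages; refcounts: pp0:2 pp1:2 pp2:2
Op 2: write(P1, v0, 175). refcount(pp0)=2>1 -> COPY to pp3. 4 ppages; refcounts: pp0:1 pp1:2 pp2:2 pp3:1
Op 3: write(P1, v1, 166). refcount(pp1)=2>1 -> COPY to pp4. 5 ppages; refcounts: pp0:1 pp1:1 pp2:2 pp3:1 pp4:1
Op 4: fork(P0) -> P2. 5 ppages; refcounts: pp0:2 pp1:2 pp2:3 pp3:1 pp4:1
Op 5: fork(P0) -> P3. 5 ppages; refcounts: pp0:3 pp1:3 pp2:4 pp3:1 pp4:1
Op 6: write(P2, v0, 169). refcount(pp0)=3>1 -> COPY to pp5. 6 ppages; refcounts: pp0:2 pp1:3 pp2:4 pp3:1 pp4:1 pp5:1
Op 7: write(P0, v1, 109). refcount(pp1)=3>1 -> COPY to pp6. 7 ppages; refcounts: pp0:2 pp1:2 pp2:4 pp3:1 pp4:1 pp5:1 pp6:1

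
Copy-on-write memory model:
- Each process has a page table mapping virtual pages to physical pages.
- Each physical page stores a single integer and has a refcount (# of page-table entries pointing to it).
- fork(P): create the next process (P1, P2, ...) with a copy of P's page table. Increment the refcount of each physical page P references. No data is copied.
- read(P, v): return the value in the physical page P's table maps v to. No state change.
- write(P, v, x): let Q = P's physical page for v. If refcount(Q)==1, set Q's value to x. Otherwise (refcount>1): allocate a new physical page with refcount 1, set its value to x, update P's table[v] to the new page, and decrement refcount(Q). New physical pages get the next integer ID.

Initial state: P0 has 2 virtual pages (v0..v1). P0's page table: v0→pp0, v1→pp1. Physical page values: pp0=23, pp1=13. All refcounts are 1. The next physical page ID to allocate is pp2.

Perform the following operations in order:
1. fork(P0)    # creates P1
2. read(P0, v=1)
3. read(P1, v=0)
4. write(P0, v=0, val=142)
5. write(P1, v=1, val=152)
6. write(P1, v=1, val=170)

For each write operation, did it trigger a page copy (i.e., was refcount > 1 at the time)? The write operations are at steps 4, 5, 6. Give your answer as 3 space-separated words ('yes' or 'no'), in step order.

Op 1: fork(P0) -> P1. 2 ppages; refcounts: pp0:2 pp1:2
Op 2: read(P0, v1) -> 13. No state change.
Op 3: read(P1, v0) -> 23. No state change.
Op 4: write(P0, v0, 142). refcount(pp0)=2>1 -> COPY to pp2. 3 ppages; refcounts: pp0:1 pp1:2 pp2:1
Op 5: write(P1, v1, 152). refcount(pp1)=2>1 -> COPY to pp3. 4 ppages; refcounts: pp0:1 pp1:1 pp2:1 pp3:1
Op 6: write(P1, v1, 170). refcount(pp3)=1 -> write in place. 4 ppages; refcounts: pp0:1 pp1:1 pp2:1 pp3:1

yes yes no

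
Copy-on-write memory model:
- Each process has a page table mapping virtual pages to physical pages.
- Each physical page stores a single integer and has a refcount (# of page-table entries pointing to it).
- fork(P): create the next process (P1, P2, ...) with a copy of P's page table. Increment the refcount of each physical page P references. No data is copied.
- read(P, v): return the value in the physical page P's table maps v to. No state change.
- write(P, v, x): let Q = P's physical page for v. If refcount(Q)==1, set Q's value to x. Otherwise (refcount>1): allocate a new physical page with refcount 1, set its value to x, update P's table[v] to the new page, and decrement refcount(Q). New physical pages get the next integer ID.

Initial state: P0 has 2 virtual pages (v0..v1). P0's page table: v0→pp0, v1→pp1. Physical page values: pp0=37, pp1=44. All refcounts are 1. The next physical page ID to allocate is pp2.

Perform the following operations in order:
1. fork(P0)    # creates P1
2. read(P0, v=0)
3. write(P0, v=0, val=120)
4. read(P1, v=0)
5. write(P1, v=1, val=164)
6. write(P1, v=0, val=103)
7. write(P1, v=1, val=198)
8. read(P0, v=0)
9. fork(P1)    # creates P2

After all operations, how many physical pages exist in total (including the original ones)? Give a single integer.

Answer: 4

Derivation:
Op 1: fork(P0) -> P1. 2 ppages; refcounts: pp0:2 pp1:2
Op 2: read(P0, v0) -> 37. No state change.
Op 3: write(P0, v0, 120). refcount(pp0)=2>1 -> COPY to pp2. 3 ppages; refcounts: pp0:1 pp1:2 pp2:1
Op 4: read(P1, v0) -> 37. No state change.
Op 5: write(P1, v1, 164). refcount(pp1)=2>1 -> COPY to pp3. 4 ppages; refcounts: pp0:1 pp1:1 pp2:1 pp3:1
Op 6: write(P1, v0, 103). refcount(pp0)=1 -> write in place. 4 ppages; refcounts: pp0:1 pp1:1 pp2:1 pp3:1
Op 7: write(P1, v1, 198). refcount(pp3)=1 -> write in place. 4 ppages; refcounts: pp0:1 pp1:1 pp2:1 pp3:1
Op 8: read(P0, v0) -> 120. No state change.
Op 9: fork(P1) -> P2. 4 ppages; refcounts: pp0:2 pp1:1 pp2:1 pp3:2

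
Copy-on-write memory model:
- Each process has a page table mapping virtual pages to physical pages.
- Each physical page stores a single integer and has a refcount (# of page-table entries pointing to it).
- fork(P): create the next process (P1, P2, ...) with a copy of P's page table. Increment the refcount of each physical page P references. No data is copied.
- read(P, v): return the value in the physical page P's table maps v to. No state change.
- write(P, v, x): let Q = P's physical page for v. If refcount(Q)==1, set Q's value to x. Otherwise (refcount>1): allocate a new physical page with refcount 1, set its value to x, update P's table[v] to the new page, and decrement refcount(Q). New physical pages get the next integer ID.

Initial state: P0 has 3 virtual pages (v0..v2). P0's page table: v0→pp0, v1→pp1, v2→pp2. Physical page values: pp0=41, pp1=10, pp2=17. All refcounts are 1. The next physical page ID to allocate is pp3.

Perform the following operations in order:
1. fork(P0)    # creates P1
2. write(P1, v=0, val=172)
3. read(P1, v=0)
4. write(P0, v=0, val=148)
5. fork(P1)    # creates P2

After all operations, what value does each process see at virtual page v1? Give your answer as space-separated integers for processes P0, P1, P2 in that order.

Answer: 10 10 10

Derivation:
Op 1: fork(P0) -> P1. 3 ppages; refcounts: pp0:2 pp1:2 pp2:2
Op 2: write(P1, v0, 172). refcount(pp0)=2>1 -> COPY to pp3. 4 ppages; refcounts: pp0:1 pp1:2 pp2:2 pp3:1
Op 3: read(P1, v0) -> 172. No state change.
Op 4: write(P0, v0, 148). refcount(pp0)=1 -> write in place. 4 ppages; refcounts: pp0:1 pp1:2 pp2:2 pp3:1
Op 5: fork(P1) -> P2. 4 ppages; refcounts: pp0:1 pp1:3 pp2:3 pp3:2
P0: v1 -> pp1 = 10
P1: v1 -> pp1 = 10
P2: v1 -> pp1 = 10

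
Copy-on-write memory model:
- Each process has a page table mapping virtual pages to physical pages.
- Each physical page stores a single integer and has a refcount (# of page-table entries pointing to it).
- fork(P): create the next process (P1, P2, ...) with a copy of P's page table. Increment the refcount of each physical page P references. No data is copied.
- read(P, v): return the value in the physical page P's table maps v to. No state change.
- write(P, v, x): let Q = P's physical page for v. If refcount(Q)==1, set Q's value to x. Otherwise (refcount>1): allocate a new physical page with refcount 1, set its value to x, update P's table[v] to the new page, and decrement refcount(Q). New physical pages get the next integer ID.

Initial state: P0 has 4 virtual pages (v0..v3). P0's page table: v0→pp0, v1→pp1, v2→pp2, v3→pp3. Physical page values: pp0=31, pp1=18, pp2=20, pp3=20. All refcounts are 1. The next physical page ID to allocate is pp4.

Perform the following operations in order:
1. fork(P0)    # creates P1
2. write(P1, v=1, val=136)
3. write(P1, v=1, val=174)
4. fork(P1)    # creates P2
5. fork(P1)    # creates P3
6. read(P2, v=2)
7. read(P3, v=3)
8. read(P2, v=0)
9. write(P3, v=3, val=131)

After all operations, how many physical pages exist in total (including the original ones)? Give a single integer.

Answer: 6

Derivation:
Op 1: fork(P0) -> P1. 4 ppages; refcounts: pp0:2 pp1:2 pp2:2 pp3:2
Op 2: write(P1, v1, 136). refcount(pp1)=2>1 -> COPY to pp4. 5 ppages; refcounts: pp0:2 pp1:1 pp2:2 pp3:2 pp4:1
Op 3: write(P1, v1, 174). refcount(pp4)=1 -> write in place. 5 ppages; refcounts: pp0:2 pp1:1 pp2:2 pp3:2 pp4:1
Op 4: fork(P1) -> P2. 5 ppages; refcounts: pp0:3 pp1:1 pp2:3 pp3:3 pp4:2
Op 5: fork(P1) -> P3. 5 ppages; refcounts: pp0:4 pp1:1 pp2:4 pp3:4 pp4:3
Op 6: read(P2, v2) -> 20. No state change.
Op 7: read(P3, v3) -> 20. No state change.
Op 8: read(P2, v0) -> 31. No state change.
Op 9: write(P3, v3, 131). refcount(pp3)=4>1 -> COPY to pp5. 6 ppages; refcounts: pp0:4 pp1:1 pp2:4 pp3:3 pp4:3 pp5:1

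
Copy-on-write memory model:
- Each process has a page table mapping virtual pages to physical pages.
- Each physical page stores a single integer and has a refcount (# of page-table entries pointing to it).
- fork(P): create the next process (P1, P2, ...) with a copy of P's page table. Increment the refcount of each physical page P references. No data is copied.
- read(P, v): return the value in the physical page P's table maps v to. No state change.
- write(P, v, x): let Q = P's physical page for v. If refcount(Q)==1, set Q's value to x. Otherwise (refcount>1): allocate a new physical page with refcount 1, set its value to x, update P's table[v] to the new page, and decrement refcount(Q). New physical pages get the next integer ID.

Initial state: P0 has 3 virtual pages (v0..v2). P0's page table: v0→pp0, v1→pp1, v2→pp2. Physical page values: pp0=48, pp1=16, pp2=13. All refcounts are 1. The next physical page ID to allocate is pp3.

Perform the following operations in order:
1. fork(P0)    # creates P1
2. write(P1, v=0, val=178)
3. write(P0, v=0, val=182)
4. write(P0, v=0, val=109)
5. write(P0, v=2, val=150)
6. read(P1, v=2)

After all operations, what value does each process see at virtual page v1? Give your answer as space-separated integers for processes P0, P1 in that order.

Answer: 16 16

Derivation:
Op 1: fork(P0) -> P1. 3 ppages; refcounts: pp0:2 pp1:2 pp2:2
Op 2: write(P1, v0, 178). refcount(pp0)=2>1 -> COPY to pp3. 4 ppages; refcounts: pp0:1 pp1:2 pp2:2 pp3:1
Op 3: write(P0, v0, 182). refcount(pp0)=1 -> write in place. 4 ppages; refcounts: pp0:1 pp1:2 pp2:2 pp3:1
Op 4: write(P0, v0, 109). refcount(pp0)=1 -> write in place. 4 ppages; refcounts: pp0:1 pp1:2 pp2:2 pp3:1
Op 5: write(P0, v2, 150). refcount(pp2)=2>1 -> COPY to pp4. 5 ppages; refcounts: pp0:1 pp1:2 pp2:1 pp3:1 pp4:1
Op 6: read(P1, v2) -> 13. No state change.
P0: v1 -> pp1 = 16
P1: v1 -> pp1 = 16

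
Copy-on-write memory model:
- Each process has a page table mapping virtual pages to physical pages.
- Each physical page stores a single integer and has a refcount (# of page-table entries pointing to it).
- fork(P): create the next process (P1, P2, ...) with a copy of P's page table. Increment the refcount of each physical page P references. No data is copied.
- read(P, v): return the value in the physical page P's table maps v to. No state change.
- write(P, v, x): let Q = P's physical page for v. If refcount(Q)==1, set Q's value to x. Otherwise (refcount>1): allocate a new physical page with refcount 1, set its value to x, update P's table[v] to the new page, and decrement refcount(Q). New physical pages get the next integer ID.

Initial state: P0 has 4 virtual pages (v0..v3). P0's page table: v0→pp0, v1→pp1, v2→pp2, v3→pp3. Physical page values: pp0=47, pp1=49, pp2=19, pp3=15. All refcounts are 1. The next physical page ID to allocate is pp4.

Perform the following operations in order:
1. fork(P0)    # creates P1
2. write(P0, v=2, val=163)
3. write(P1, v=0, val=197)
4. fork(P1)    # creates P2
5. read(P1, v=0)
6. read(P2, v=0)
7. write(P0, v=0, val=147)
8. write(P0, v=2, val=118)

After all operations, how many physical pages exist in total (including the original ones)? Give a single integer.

Op 1: fork(P0) -> P1. 4 ppages; refcounts: pp0:2 pp1:2 pp2:2 pp3:2
Op 2: write(P0, v2, 163). refcount(pp2)=2>1 -> COPY to pp4. 5 ppages; refcounts: pp0:2 pp1:2 pp2:1 pp3:2 pp4:1
Op 3: write(P1, v0, 197). refcount(pp0)=2>1 -> COPY to pp5. 6 ppages; refcounts: pp0:1 pp1:2 pp2:1 pp3:2 pp4:1 pp5:1
Op 4: fork(P1) -> P2. 6 ppages; refcounts: pp0:1 pp1:3 pp2:2 pp3:3 pp4:1 pp5:2
Op 5: read(P1, v0) -> 197. No state change.
Op 6: read(P2, v0) -> 197. No state change.
Op 7: write(P0, v0, 147). refcount(pp0)=1 -> write in place. 6 ppages; refcounts: pp0:1 pp1:3 pp2:2 pp3:3 pp4:1 pp5:2
Op 8: write(P0, v2, 118). refcount(pp4)=1 -> write in place. 6 ppages; refcounts: pp0:1 pp1:3 pp2:2 pp3:3 pp4:1 pp5:2

Answer: 6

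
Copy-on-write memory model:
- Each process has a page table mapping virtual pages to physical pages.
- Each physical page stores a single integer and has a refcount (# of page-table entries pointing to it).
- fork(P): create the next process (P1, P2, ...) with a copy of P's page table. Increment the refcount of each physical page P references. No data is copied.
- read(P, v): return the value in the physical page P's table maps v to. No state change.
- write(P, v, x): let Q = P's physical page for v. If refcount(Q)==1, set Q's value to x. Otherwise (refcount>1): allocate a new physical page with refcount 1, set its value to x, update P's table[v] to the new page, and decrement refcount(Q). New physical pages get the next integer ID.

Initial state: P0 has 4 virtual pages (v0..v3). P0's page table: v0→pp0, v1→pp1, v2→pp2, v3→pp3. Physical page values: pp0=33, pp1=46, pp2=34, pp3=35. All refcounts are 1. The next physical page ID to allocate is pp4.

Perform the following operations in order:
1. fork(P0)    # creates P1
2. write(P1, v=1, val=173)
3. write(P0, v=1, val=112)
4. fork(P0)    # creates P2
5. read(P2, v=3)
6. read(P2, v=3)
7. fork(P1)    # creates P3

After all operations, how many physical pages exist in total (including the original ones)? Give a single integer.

Op 1: fork(P0) -> P1. 4 ppages; refcounts: pp0:2 pp1:2 pp2:2 pp3:2
Op 2: write(P1, v1, 173). refcount(pp1)=2>1 -> COPY to pp4. 5 ppages; refcounts: pp0:2 pp1:1 pp2:2 pp3:2 pp4:1
Op 3: write(P0, v1, 112). refcount(pp1)=1 -> write in place. 5 ppages; refcounts: pp0:2 pp1:1 pp2:2 pp3:2 pp4:1
Op 4: fork(P0) -> P2. 5 ppages; refcounts: pp0:3 pp1:2 pp2:3 pp3:3 pp4:1
Op 5: read(P2, v3) -> 35. No state change.
Op 6: read(P2, v3) -> 35. No state change.
Op 7: fork(P1) -> P3. 5 ppages; refcounts: pp0:4 pp1:2 pp2:4 pp3:4 pp4:2

Answer: 5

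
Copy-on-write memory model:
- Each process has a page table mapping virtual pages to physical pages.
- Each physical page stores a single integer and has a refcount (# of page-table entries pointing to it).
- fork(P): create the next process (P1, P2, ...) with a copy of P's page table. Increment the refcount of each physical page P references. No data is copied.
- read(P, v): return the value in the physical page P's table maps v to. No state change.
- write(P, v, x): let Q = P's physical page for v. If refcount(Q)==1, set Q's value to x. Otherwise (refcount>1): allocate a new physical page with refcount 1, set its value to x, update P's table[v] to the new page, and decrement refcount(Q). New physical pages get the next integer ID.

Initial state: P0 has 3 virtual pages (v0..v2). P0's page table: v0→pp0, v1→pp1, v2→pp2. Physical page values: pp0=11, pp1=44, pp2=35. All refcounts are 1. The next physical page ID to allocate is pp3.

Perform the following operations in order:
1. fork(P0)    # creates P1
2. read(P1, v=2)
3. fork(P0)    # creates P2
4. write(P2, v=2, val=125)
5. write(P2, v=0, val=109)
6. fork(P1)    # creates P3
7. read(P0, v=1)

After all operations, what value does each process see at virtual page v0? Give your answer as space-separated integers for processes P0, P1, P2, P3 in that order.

Op 1: fork(P0) -> P1. 3 ppages; refcounts: pp0:2 pp1:2 pp2:2
Op 2: read(P1, v2) -> 35. No state change.
Op 3: fork(P0) -> P2. 3 ppages; refcounts: pp0:3 pp1:3 pp2:3
Op 4: write(P2, v2, 125). refcount(pp2)=3>1 -> COPY to pp3. 4 ppages; refcounts: pp0:3 pp1:3 pp2:2 pp3:1
Op 5: write(P2, v0, 109). refcount(pp0)=3>1 -> COPY to pp4. 5 ppages; refcounts: pp0:2 pp1:3 pp2:2 pp3:1 pp4:1
Op 6: fork(P1) -> P3. 5 ppages; refcounts: pp0:3 pp1:4 pp2:3 pp3:1 pp4:1
Op 7: read(P0, v1) -> 44. No state change.
P0: v0 -> pp0 = 11
P1: v0 -> pp0 = 11
P2: v0 -> pp4 = 109
P3: v0 -> pp0 = 11

Answer: 11 11 109 11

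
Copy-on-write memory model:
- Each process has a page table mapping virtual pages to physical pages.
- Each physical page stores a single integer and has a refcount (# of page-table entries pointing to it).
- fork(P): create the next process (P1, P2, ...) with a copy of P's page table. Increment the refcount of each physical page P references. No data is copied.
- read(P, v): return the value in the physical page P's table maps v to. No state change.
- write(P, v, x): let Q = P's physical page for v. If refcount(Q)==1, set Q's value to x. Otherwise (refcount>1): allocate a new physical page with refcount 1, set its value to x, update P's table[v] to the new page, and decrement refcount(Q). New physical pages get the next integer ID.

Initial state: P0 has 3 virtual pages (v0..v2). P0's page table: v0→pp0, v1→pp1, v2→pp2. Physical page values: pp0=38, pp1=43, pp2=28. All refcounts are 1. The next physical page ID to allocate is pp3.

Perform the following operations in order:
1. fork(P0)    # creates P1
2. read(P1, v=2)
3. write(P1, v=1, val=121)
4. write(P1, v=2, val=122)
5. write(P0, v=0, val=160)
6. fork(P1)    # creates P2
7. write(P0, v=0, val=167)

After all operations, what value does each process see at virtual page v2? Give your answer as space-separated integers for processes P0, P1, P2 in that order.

Op 1: fork(P0) -> P1. 3 ppages; refcounts: pp0:2 pp1:2 pp2:2
Op 2: read(P1, v2) -> 28. No state change.
Op 3: write(P1, v1, 121). refcount(pp1)=2>1 -> COPY to pp3. 4 ppages; refcounts: pp0:2 pp1:1 pp2:2 pp3:1
Op 4: write(P1, v2, 122). refcount(pp2)=2>1 -> COPY to pp4. 5 ppages; refcounts: pp0:2 pp1:1 pp2:1 pp3:1 pp4:1
Op 5: write(P0, v0, 160). refcount(pp0)=2>1 -> COPY to pp5. 6 ppages; refcounts: pp0:1 pp1:1 pp2:1 pp3:1 pp4:1 pp5:1
Op 6: fork(P1) -> P2. 6 ppages; refcounts: pp0:2 pp1:1 pp2:1 pp3:2 pp4:2 pp5:1
Op 7: write(P0, v0, 167). refcount(pp5)=1 -> write in place. 6 ppages; refcounts: pp0:2 pp1:1 pp2:1 pp3:2 pp4:2 pp5:1
P0: v2 -> pp2 = 28
P1: v2 -> pp4 = 122
P2: v2 -> pp4 = 122

Answer: 28 122 122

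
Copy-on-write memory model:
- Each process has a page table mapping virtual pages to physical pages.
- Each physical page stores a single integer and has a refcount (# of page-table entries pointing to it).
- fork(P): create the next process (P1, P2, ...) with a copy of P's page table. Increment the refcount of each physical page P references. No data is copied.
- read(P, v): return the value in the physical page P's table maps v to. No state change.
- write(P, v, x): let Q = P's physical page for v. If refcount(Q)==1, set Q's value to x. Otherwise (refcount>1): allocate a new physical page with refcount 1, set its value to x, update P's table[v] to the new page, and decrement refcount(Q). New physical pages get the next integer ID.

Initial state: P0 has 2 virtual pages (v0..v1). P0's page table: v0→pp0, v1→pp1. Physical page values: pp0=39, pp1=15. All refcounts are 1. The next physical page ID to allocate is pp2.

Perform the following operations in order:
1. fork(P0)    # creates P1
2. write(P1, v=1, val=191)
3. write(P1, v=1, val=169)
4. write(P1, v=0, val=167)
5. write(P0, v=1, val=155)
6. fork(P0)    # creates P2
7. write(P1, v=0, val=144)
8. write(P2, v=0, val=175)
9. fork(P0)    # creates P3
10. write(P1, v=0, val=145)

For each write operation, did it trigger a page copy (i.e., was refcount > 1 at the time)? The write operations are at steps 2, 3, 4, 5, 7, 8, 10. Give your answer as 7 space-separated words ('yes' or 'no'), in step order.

Op 1: fork(P0) -> P1. 2 ppages; refcounts: pp0:2 pp1:2
Op 2: write(P1, v1, 191). refcount(pp1)=2>1 -> COPY to pp2. 3 ppages; refcounts: pp0:2 pp1:1 pp2:1
Op 3: write(P1, v1, 169). refcount(pp2)=1 -> write in place. 3 ppages; refcounts: pp0:2 pp1:1 pp2:1
Op 4: write(P1, v0, 167). refcount(pp0)=2>1 -> COPY to pp3. 4 ppages; refcounts: pp0:1 pp1:1 pp2:1 pp3:1
Op 5: write(P0, v1, 155). refcount(pp1)=1 -> write in place. 4 ppages; refcounts: pp0:1 pp1:1 pp2:1 pp3:1
Op 6: fork(P0) -> P2. 4 ppages; refcounts: pp0:2 pp1:2 pp2:1 pp3:1
Op 7: write(P1, v0, 144). refcount(pp3)=1 -> write in place. 4 ppages; refcounts: pp0:2 pp1:2 pp2:1 pp3:1
Op 8: write(P2, v0, 175). refcount(pp0)=2>1 -> COPY to pp4. 5 ppages; refcounts: pp0:1 pp1:2 pp2:1 pp3:1 pp4:1
Op 9: fork(P0) -> P3. 5 ppages; refcounts: pp0:2 pp1:3 pp2:1 pp3:1 pp4:1
Op 10: write(P1, v0, 145). refcount(pp3)=1 -> write in place. 5 ppages; refcounts: pp0:2 pp1:3 pp2:1 pp3:1 pp4:1

yes no yes no no yes no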